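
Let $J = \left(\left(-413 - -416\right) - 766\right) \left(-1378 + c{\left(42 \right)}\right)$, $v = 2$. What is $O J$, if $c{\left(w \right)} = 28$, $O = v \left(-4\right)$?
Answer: $-8240400$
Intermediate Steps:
$O = -8$ ($O = 2 \left(-4\right) = -8$)
$J = 1030050$ ($J = \left(\left(-413 - -416\right) - 766\right) \left(-1378 + 28\right) = \left(\left(-413 + 416\right) - 766\right) \left(-1350\right) = \left(3 - 766\right) \left(-1350\right) = \left(-763\right) \left(-1350\right) = 1030050$)
$O J = \left(-8\right) 1030050 = -8240400$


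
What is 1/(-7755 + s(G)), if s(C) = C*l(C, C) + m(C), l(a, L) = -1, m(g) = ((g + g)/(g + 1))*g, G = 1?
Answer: -1/7755 ≈ -0.00012895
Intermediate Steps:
m(g) = 2*g**2/(1 + g) (m(g) = ((2*g)/(1 + g))*g = (2*g/(1 + g))*g = 2*g**2/(1 + g))
s(C) = -C + 2*C**2/(1 + C) (s(C) = C*(-1) + 2*C**2/(1 + C) = -C + 2*C**2/(1 + C))
1/(-7755 + s(G)) = 1/(-7755 + 1*(-1 + 1)/(1 + 1)) = 1/(-7755 + 1*0/2) = 1/(-7755 + 1*(1/2)*0) = 1/(-7755 + 0) = 1/(-7755) = -1/7755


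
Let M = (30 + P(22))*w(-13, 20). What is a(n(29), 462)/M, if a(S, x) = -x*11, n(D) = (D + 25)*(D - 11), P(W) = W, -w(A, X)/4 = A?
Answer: -2541/1352 ≈ -1.8794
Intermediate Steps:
w(A, X) = -4*A
n(D) = (-11 + D)*(25 + D) (n(D) = (25 + D)*(-11 + D) = (-11 + D)*(25 + D))
a(S, x) = -11*x
M = 2704 (M = (30 + 22)*(-4*(-13)) = 52*52 = 2704)
a(n(29), 462)/M = -11*462/2704 = -5082*1/2704 = -2541/1352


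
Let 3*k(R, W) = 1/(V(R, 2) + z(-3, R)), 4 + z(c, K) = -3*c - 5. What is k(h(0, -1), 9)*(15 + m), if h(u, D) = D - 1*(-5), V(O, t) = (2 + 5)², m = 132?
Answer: 1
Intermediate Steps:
z(c, K) = -9 - 3*c (z(c, K) = -4 + (-3*c - 5) = -4 + (-5 - 3*c) = -9 - 3*c)
V(O, t) = 49 (V(O, t) = 7² = 49)
h(u, D) = 5 + D (h(u, D) = D + 5 = 5 + D)
k(R, W) = 1/147 (k(R, W) = 1/(3*(49 + (-9 - 3*(-3)))) = 1/(3*(49 + (-9 + 9))) = 1/(3*(49 + 0)) = (⅓)/49 = (⅓)*(1/49) = 1/147)
k(h(0, -1), 9)*(15 + m) = (15 + 132)/147 = (1/147)*147 = 1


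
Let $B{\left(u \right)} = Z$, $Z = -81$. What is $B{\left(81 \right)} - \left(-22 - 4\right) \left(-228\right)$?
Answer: $-6009$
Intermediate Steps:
$B{\left(u \right)} = -81$
$B{\left(81 \right)} - \left(-22 - 4\right) \left(-228\right) = -81 - \left(-22 - 4\right) \left(-228\right) = -81 - \left(-26\right) \left(-228\right) = -81 - 5928 = -6009$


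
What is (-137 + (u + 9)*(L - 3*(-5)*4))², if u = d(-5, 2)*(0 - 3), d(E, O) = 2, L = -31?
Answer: 2500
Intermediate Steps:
u = -6 (u = 2*(0 - 3) = 2*(-3) = -6)
(-137 + (u + 9)*(L - 3*(-5)*4))² = (-137 + (-6 + 9)*(-31 - 3*(-5)*4))² = (-137 + 3*(-31 + 15*4))² = (-137 + 3*(-31 + 60))² = (-137 + 3*29)² = (-137 + 87)² = (-50)² = 2500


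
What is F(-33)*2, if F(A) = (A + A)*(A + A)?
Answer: 8712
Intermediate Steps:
F(A) = 4*A² (F(A) = (2*A)*(2*A) = 4*A²)
F(-33)*2 = (4*(-33)²)*2 = (4*1089)*2 = 4356*2 = 8712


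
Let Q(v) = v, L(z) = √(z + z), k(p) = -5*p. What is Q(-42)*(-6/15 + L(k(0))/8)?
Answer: 84/5 ≈ 16.800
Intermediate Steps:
L(z) = √2*√z (L(z) = √(2*z) = √2*√z)
Q(-42)*(-6/15 + L(k(0))/8) = -42*(-6/15 + (√2*√(-5*0))/8) = -42*(-6*1/15 + (√2*√0)*(⅛)) = -42*(-⅖ + (√2*0)*(⅛)) = -42*(-⅖ + 0*(⅛)) = -42*(-⅖ + 0) = -42*(-⅖) = 84/5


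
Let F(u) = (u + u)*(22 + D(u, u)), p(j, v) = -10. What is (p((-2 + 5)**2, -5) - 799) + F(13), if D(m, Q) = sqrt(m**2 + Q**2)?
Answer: -237 + 338*sqrt(2) ≈ 241.00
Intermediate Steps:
D(m, Q) = sqrt(Q**2 + m**2)
F(u) = 2*u*(22 + sqrt(2)*sqrt(u**2)) (F(u) = (u + u)*(22 + sqrt(u**2 + u**2)) = (2*u)*(22 + sqrt(2*u**2)) = (2*u)*(22 + sqrt(2)*sqrt(u**2)) = 2*u*(22 + sqrt(2)*sqrt(u**2)))
(p((-2 + 5)**2, -5) - 799) + F(13) = (-10 - 799) + 2*13*(22 + sqrt(2)*sqrt(13**2)) = -809 + 2*13*(22 + sqrt(2)*sqrt(169)) = -809 + 2*13*(22 + sqrt(2)*13) = -809 + 2*13*(22 + 13*sqrt(2)) = -809 + (572 + 338*sqrt(2)) = -237 + 338*sqrt(2)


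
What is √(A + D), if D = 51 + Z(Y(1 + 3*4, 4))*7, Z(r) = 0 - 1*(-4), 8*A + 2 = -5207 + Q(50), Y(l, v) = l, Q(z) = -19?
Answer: I*√2298/2 ≈ 23.969*I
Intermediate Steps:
A = -1307/2 (A = -¼ + (-5207 - 19)/8 = -¼ + (⅛)*(-5226) = -¼ - 2613/4 = -1307/2 ≈ -653.50)
Z(r) = 4 (Z(r) = 0 + 4 = 4)
D = 79 (D = 51 + 4*7 = 51 + 28 = 79)
√(A + D) = √(-1307/2 + 79) = √(-1149/2) = I*√2298/2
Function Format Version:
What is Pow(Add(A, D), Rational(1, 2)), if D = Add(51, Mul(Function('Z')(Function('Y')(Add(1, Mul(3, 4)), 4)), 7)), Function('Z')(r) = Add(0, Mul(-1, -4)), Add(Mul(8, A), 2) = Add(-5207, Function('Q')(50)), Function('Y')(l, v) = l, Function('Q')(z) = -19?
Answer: Mul(Rational(1, 2), I, Pow(2298, Rational(1, 2))) ≈ Mul(23.969, I)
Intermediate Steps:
A = Rational(-1307, 2) (A = Add(Rational(-1, 4), Mul(Rational(1, 8), Add(-5207, -19))) = Add(Rational(-1, 4), Mul(Rational(1, 8), -5226)) = Add(Rational(-1, 4), Rational(-2613, 4)) = Rational(-1307, 2) ≈ -653.50)
Function('Z')(r) = 4 (Function('Z')(r) = Add(0, 4) = 4)
D = 79 (D = Add(51, Mul(4, 7)) = Add(51, 28) = 79)
Pow(Add(A, D), Rational(1, 2)) = Pow(Add(Rational(-1307, 2), 79), Rational(1, 2)) = Pow(Rational(-1149, 2), Rational(1, 2)) = Mul(Rational(1, 2), I, Pow(2298, Rational(1, 2)))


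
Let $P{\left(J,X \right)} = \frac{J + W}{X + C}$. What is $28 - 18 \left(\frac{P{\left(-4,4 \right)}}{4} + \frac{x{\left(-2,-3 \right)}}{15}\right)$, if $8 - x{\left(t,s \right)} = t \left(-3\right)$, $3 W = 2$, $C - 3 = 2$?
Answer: $\frac{409}{15} \approx 27.267$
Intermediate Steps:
$C = 5$ ($C = 3 + 2 = 5$)
$W = \frac{2}{3}$ ($W = \frac{1}{3} \cdot 2 = \frac{2}{3} \approx 0.66667$)
$x{\left(t,s \right)} = 8 + 3 t$ ($x{\left(t,s \right)} = 8 - t \left(-3\right) = 8 - - 3 t = 8 + 3 t$)
$P{\left(J,X \right)} = \frac{\frac{2}{3} + J}{5 + X}$ ($P{\left(J,X \right)} = \frac{J + \frac{2}{3}}{X + 5} = \frac{\frac{2}{3} + J}{5 + X}$)
$28 - 18 \left(\frac{P{\left(-4,4 \right)}}{4} + \frac{x{\left(-2,-3 \right)}}{15}\right) = 28 - 18 \left(\frac{\frac{1}{5 + 4} \left(\frac{2}{3} - 4\right)}{4} + \frac{8 + 3 \left(-2\right)}{15}\right) = 28 - 18 \left(\frac{1}{9} \left(- \frac{10}{3}\right) \frac{1}{4} + \left(8 - 6\right) \frac{1}{15}\right) = 28 - 18 \left(\frac{1}{9} \left(- \frac{10}{3}\right) \frac{1}{4} + 2 \cdot \frac{1}{15}\right) = 28 - 18 \left(\left(- \frac{10}{27}\right) \frac{1}{4} + \frac{2}{15}\right) = 28 - 18 \left(- \frac{5}{54} + \frac{2}{15}\right) = 28 - \frac{11}{15} = \frac{409}{15}$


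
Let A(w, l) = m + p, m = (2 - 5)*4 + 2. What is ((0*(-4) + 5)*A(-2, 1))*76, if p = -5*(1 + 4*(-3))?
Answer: 17100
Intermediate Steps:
p = 55 (p = -5*(1 - 12) = -5*(-11) = 55)
m = -10 (m = -3*4 + 2 = -12 + 2 = -10)
A(w, l) = 45 (A(w, l) = -10 + 55 = 45)
((0*(-4) + 5)*A(-2, 1))*76 = ((0*(-4) + 5)*45)*76 = ((0 + 5)*45)*76 = (5*45)*76 = 225*76 = 17100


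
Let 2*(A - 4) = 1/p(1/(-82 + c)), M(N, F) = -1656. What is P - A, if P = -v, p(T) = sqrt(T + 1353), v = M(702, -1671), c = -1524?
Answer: 1652 - sqrt(3489704702)/4345834 ≈ 1652.0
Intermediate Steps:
v = -1656
p(T) = sqrt(1353 + T)
A = 4 + sqrt(3489704702)/4345834 (A = 4 + 1/(2*(sqrt(1353 + 1/(-82 - 1524)))) = 4 + 1/(2*(sqrt(1353 + 1/(-1606)))) = 4 + 1/(2*(sqrt(1353 - 1/1606))) = 4 + 1/(2*(sqrt(2172917/1606))) = 4 + 1/(2*((sqrt(3489704702)/1606))) = 4 + (sqrt(3489704702)/2172917)/2 = 4 + sqrt(3489704702)/4345834 ≈ 4.0136)
P = 1656 (P = -1*(-1656) = 1656)
P - A = 1656 - (4 + sqrt(3489704702)/4345834) = 1656 + (-4 - sqrt(3489704702)/4345834) = 1652 - sqrt(3489704702)/4345834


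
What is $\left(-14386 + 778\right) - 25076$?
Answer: $-38684$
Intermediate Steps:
$\left(-14386 + 778\right) - 25076 = -13608 - 25076 = -38684$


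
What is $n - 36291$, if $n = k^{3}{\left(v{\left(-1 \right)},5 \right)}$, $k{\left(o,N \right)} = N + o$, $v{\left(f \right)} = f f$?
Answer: $-36075$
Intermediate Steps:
$v{\left(f \right)} = f^{2}$
$n = 216$ ($n = \left(5 + \left(-1\right)^{2}\right)^{3} = \left(5 + 1\right)^{3} = 6^{3} = 216$)
$n - 36291 = 216 - 36291 = -36075$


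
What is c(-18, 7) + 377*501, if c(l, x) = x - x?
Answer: 188877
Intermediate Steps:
c(l, x) = 0
c(-18, 7) + 377*501 = 0 + 377*501 = 0 + 188877 = 188877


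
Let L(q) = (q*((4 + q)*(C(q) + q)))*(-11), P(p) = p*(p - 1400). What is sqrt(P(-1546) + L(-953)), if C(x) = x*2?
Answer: 3*sqrt(3160770641) ≈ 1.6866e+5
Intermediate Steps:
C(x) = 2*x
P(p) = p*(-1400 + p)
L(q) = -33*q**2*(4 + q) (L(q) = (q*((4 + q)*(2*q + q)))*(-11) = (q*((4 + q)*(3*q)))*(-11) = (q*(3*q*(4 + q)))*(-11) = (3*q**2*(4 + q))*(-11) = -33*q**2*(4 + q))
sqrt(P(-1546) + L(-953)) = sqrt(-1546*(-1400 - 1546) - 33*(-953)**2*(4 - 953)) = sqrt(-1546*(-2946) - 33*908209*(-949)) = sqrt(4554516 + 28442381253) = sqrt(28446935769) = 3*sqrt(3160770641)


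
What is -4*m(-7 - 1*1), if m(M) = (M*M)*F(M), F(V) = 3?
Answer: -768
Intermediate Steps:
m(M) = 3*M² (m(M) = (M*M)*3 = M²*3 = 3*M²)
-4*m(-7 - 1*1) = -12*(-7 - 1*1)² = -12*(-7 - 1)² = -12*(-8)² = -12*64 = -4*192 = -768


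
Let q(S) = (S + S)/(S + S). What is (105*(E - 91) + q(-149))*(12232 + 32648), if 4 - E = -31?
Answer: -263849520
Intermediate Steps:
E = 35 (E = 4 - 1*(-31) = 4 + 31 = 35)
q(S) = 1 (q(S) = (2*S)/((2*S)) = (2*S)*(1/(2*S)) = 1)
(105*(E - 91) + q(-149))*(12232 + 32648) = (105*(35 - 91) + 1)*(12232 + 32648) = (105*(-56) + 1)*44880 = (-5880 + 1)*44880 = -5879*44880 = -263849520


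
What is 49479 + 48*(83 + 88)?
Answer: 57687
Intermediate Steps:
49479 + 48*(83 + 88) = 49479 + 48*171 = 49479 + 8208 = 57687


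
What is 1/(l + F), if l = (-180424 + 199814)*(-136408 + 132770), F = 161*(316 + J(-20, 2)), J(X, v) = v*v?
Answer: -1/70489300 ≈ -1.4187e-8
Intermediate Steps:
J(X, v) = v²
F = 51520 (F = 161*(316 + 2²) = 161*(316 + 4) = 161*320 = 51520)
l = -70540820 (l = 19390*(-3638) = -70540820)
1/(l + F) = 1/(-70540820 + 51520) = 1/(-70489300) = -1/70489300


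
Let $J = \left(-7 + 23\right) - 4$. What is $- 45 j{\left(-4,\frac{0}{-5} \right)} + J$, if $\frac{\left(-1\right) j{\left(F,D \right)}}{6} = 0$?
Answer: $12$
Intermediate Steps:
$j{\left(F,D \right)} = 0$ ($j{\left(F,D \right)} = \left(-6\right) 0 = 0$)
$J = 12$ ($J = 16 - 4 = 12$)
$- 45 j{\left(-4,\frac{0}{-5} \right)} + J = \left(-45\right) 0 + 12 = 0 + 12 = 12$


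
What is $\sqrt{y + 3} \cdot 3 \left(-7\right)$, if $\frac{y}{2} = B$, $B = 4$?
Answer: $- 21 \sqrt{11} \approx -69.649$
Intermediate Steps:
$y = 8$ ($y = 2 \cdot 4 = 8$)
$\sqrt{y + 3} \cdot 3 \left(-7\right) = \sqrt{8 + 3} \cdot 3 \left(-7\right) = \sqrt{11} \cdot 3 \left(-7\right) = 3 \sqrt{11} \left(-7\right) = - 21 \sqrt{11}$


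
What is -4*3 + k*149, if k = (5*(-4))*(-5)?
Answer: 14888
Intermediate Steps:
k = 100 (k = -20*(-5) = 100)
-4*3 + k*149 = -4*3 + 100*149 = -12 + 14900 = 14888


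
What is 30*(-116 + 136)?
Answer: 600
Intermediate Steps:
30*(-116 + 136) = 30*20 = 600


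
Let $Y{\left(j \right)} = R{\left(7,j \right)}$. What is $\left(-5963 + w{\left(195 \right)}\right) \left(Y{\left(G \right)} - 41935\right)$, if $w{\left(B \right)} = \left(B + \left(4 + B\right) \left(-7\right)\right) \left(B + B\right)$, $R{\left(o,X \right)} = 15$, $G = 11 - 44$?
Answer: $19835831360$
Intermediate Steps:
$G = -33$
$Y{\left(j \right)} = 15$
$w{\left(B \right)} = 2 B \left(-28 - 6 B\right)$ ($w{\left(B \right)} = \left(B - \left(28 + 7 B\right)\right) 2 B = \left(-28 - 6 B\right) 2 B = 2 B \left(-28 - 6 B\right)$)
$\left(-5963 + w{\left(195 \right)}\right) \left(Y{\left(G \right)} - 41935\right) = \left(-5963 - 780 \left(14 + 3 \cdot 195\right)\right) \left(15 - 41935\right) = \left(-5963 - 780 \left(14 + 585\right)\right) \left(-41920\right) = \left(-5963 - 780 \cdot 599\right) \left(-41920\right) = \left(-5963 - 467220\right) \left(-41920\right) = \left(-473183\right) \left(-41920\right) = 19835831360$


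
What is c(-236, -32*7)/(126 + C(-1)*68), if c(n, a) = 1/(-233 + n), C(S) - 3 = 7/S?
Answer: 1/68474 ≈ 1.4604e-5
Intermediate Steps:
C(S) = 3 + 7/S
c(-236, -32*7)/(126 + C(-1)*68) = 1/((-233 - 236)*(126 + (3 + 7/(-1))*68)) = 1/((-469)*(126 + (3 + 7*(-1))*68)) = -1/(469*(126 + (3 - 7)*68)) = -1/(469*(126 - 4*68)) = -1/(469*(126 - 272)) = -1/469/(-146) = -1/469*(-1/146) = 1/68474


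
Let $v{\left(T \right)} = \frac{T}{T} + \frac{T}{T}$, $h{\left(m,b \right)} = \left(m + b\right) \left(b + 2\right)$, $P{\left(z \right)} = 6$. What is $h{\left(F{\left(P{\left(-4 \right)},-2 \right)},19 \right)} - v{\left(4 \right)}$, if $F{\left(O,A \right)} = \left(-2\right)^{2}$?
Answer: $481$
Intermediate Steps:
$F{\left(O,A \right)} = 4$
$h{\left(m,b \right)} = \left(2 + b\right) \left(b + m\right)$ ($h{\left(m,b \right)} = \left(b + m\right) \left(2 + b\right) = \left(2 + b\right) \left(b + m\right)$)
$v{\left(T \right)} = 2$ ($v{\left(T \right)} = 1 + 1 = 2$)
$h{\left(F{\left(P{\left(-4 \right)},-2 \right)},19 \right)} - v{\left(4 \right)} = \left(19^{2} + 2 \cdot 19 + 2 \cdot 4 + 19 \cdot 4\right) - 2 = \left(361 + 38 + 8 + 76\right) - 2 = 483 - 2 = 481$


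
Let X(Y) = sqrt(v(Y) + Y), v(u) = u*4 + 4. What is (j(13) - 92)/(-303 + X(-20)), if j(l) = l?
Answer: 7979/30635 + 316*I*sqrt(6)/91905 ≈ 0.26045 + 0.0084222*I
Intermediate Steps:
v(u) = 4 + 4*u (v(u) = 4*u + 4 = 4 + 4*u)
X(Y) = sqrt(4 + 5*Y) (X(Y) = sqrt((4 + 4*Y) + Y) = sqrt(4 + 5*Y))
(j(13) - 92)/(-303 + X(-20)) = (13 - 92)/(-303 + sqrt(4 + 5*(-20))) = -79/(-303 + sqrt(4 - 100)) = -79/(-303 + sqrt(-96)) = -79/(-303 + 4*I*sqrt(6))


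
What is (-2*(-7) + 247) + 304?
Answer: 565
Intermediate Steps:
(-2*(-7) + 247) + 304 = (14 + 247) + 304 = 261 + 304 = 565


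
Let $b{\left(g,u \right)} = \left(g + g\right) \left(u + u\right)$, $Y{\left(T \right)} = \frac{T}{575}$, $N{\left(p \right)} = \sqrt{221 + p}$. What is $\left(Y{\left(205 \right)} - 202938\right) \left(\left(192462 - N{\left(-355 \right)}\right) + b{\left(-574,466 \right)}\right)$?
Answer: $\frac{20478338163946}{115} + \frac{23337829 i \sqrt{134}}{115} \approx 1.7807 \cdot 10^{11} + 2.3492 \cdot 10^{6} i$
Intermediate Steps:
$Y{\left(T \right)} = \frac{T}{575}$ ($Y{\left(T \right)} = T \frac{1}{575} = \frac{T}{575}$)
$b{\left(g,u \right)} = 4 g u$ ($b{\left(g,u \right)} = 2 g 2 u = 4 g u$)
$\left(Y{\left(205 \right)} - 202938\right) \left(\left(192462 - N{\left(-355 \right)}\right) + b{\left(-574,466 \right)}\right) = \left(\frac{1}{575} \cdot 205 - 202938\right) \left(\left(192462 - \sqrt{221 - 355}\right) + 4 \left(-574\right) 466\right) = \left(\frac{41}{115} - 202938\right) \left(\left(192462 - \sqrt{-134}\right) - 1069936\right) = - \frac{23337829 \left(\left(192462 - i \sqrt{134}\right) - 1069936\right)}{115} = - \frac{23337829 \left(-877474 - i \sqrt{134}\right)}{115} = \frac{20478338163946}{115} + \frac{23337829 i \sqrt{134}}{115}$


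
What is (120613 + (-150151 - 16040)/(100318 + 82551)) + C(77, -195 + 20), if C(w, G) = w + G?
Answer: 710912624/5899 ≈ 1.2051e+5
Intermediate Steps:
C(w, G) = G + w
(120613 + (-150151 - 16040)/(100318 + 82551)) + C(77, -195 + 20) = (120613 + (-150151 - 16040)/(100318 + 82551)) + ((-195 + 20) + 77) = (120613 - 166191/182869) + (-175 + 77) = (120613 - 166191*1/182869) - 98 = (120613 - 5361/5899) - 98 = 711490726/5899 - 98 = 710912624/5899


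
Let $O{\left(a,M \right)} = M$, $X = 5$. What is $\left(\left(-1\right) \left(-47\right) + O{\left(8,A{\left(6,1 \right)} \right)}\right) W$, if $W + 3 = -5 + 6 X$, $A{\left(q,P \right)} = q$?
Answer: $1166$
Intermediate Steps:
$W = 22$ ($W = -3 + \left(-5 + 6 \cdot 5\right) = -3 + \left(-5 + 30\right) = -3 + 25 = 22$)
$\left(\left(-1\right) \left(-47\right) + O{\left(8,A{\left(6,1 \right)} \right)}\right) W = \left(\left(-1\right) \left(-47\right) + 6\right) 22 = \left(47 + 6\right) 22 = 53 \cdot 22 = 1166$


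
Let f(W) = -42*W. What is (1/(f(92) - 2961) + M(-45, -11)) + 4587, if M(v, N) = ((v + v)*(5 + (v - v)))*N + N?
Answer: 65014949/6825 ≈ 9526.0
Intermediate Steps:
M(v, N) = N + 10*N*v (M(v, N) = ((2*v)*(5 + 0))*N + N = ((2*v)*5)*N + N = (10*v)*N + N = 10*N*v + N = N + 10*N*v)
(1/(f(92) - 2961) + M(-45, -11)) + 4587 = (1/(-42*92 - 2961) - 11*(1 + 10*(-45))) + 4587 = (1/(-3864 - 2961) - 11*(1 - 450)) + 4587 = (1/(-6825) - 11*(-449)) + 4587 = (-1/6825 + 4939) + 4587 = 33708674/6825 + 4587 = 65014949/6825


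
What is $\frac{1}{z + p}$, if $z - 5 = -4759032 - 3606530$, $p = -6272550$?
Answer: $- \frac{1}{14638107} \approx -6.8315 \cdot 10^{-8}$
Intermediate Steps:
$z = -8365557$ ($z = 5 - 8365562 = -8365557$)
$\frac{1}{z + p} = \frac{1}{-8365557 - 6272550} = \frac{1}{-14638107} = - \frac{1}{14638107}$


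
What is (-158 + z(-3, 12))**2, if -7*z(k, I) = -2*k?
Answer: 1236544/49 ≈ 25236.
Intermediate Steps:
z(k, I) = 2*k/7 (z(k, I) = -(-2)*k/7 = 2*k/7)
(-158 + z(-3, 12))**2 = (-158 + (2/7)*(-3))**2 = (-158 - 6/7)**2 = (-1112/7)**2 = 1236544/49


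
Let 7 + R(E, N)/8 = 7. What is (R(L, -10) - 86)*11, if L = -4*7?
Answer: -946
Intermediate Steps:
L = -28
R(E, N) = 0 (R(E, N) = -56 + 8*7 = -56 + 56 = 0)
(R(L, -10) - 86)*11 = (0 - 86)*11 = -86*11 = -946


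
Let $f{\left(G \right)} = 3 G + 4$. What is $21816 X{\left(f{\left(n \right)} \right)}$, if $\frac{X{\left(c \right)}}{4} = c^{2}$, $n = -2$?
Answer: $349056$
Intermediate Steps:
$f{\left(G \right)} = 4 + 3 G$
$X{\left(c \right)} = 4 c^{2}$
$21816 X{\left(f{\left(n \right)} \right)} = 21816 \cdot 4 \left(4 + 3 \left(-2\right)\right)^{2} = 21816 \cdot 4 \left(4 - 6\right)^{2} = 21816 \cdot 4 \left(-2\right)^{2} = 21816 \cdot 4 \cdot 4 = 21816 \cdot 16 = 349056$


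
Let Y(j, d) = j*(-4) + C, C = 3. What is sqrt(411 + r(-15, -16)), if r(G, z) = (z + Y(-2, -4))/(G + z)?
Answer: sqrt(395126)/31 ≈ 20.277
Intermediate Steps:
Y(j, d) = 3 - 4*j (Y(j, d) = j*(-4) + 3 = -4*j + 3 = 3 - 4*j)
r(G, z) = (11 + z)/(G + z) (r(G, z) = (z + (3 - 4*(-2)))/(G + z) = (z + (3 + 8))/(G + z) = (z + 11)/(G + z) = (11 + z)/(G + z))
sqrt(411 + r(-15, -16)) = sqrt(411 + (11 - 16)/(-15 - 16)) = sqrt(411 - 5/(-31)) = sqrt(411 - 1/31*(-5)) = sqrt(411 + 5/31) = sqrt(12746/31) = sqrt(395126)/31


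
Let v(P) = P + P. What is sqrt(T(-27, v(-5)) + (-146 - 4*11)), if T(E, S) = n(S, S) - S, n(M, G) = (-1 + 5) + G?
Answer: I*sqrt(186) ≈ 13.638*I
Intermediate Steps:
n(M, G) = 4 + G
v(P) = 2*P
T(E, S) = 4 (T(E, S) = (4 + S) - S = 4)
sqrt(T(-27, v(-5)) + (-146 - 4*11)) = sqrt(4 + (-146 - 4*11)) = sqrt(4 + (-146 - 44)) = sqrt(4 - 190) = sqrt(-186) = I*sqrt(186)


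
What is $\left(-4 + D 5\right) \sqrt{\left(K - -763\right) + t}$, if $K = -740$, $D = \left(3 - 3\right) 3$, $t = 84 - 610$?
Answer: $- 4 i \sqrt{503} \approx - 89.711 i$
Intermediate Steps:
$t = -526$ ($t = 84 - 610 = -526$)
$D = 0$ ($D = 0 \cdot 3 = 0$)
$\left(-4 + D 5\right) \sqrt{\left(K - -763\right) + t} = \left(-4 + 0 \cdot 5\right) \sqrt{\left(-740 - -763\right) - 526} = \left(-4 + 0\right) \sqrt{\left(-740 + 763\right) - 526} = - 4 \sqrt{23 - 526} = - 4 \sqrt{-503} = - 4 i \sqrt{503}$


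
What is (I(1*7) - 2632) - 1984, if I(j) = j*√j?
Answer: -4616 + 7*√7 ≈ -4597.5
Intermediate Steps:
I(j) = j^(3/2)
(I(1*7) - 2632) - 1984 = ((1*7)^(3/2) - 2632) - 1984 = (7^(3/2) - 2632) - 1984 = (7*√7 - 2632) - 1984 = (-2632 + 7*√7) - 1984 = -4616 + 7*√7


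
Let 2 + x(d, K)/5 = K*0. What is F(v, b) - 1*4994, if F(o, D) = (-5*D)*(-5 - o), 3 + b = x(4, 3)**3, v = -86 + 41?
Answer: 195606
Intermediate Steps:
x(d, K) = -10 (x(d, K) = -10 + 5*(K*0) = -10 + 5*0 = -10 + 0 = -10)
v = -45
b = -1003 (b = -3 + (-10)**3 = -3 - 1000 = -1003)
F(o, D) = -5*D*(-5 - o)
F(v, b) - 1*4994 = 5*(-1003)*(5 - 45) - 1*4994 = 5*(-1003)*(-40) - 4994 = 200600 - 4994 = 195606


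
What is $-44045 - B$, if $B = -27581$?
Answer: $-16464$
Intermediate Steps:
$-44045 - B = -44045 - -27581 = -44045 + 27581 = -16464$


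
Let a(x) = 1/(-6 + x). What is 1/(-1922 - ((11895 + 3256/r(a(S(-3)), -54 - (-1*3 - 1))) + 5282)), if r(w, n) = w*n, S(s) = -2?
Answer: -25/490499 ≈ -5.0968e-5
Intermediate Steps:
r(w, n) = n*w
1/(-1922 - ((11895 + 3256/r(a(S(-3)), -54 - (-1*3 - 1))) + 5282)) = 1/(-1922 - ((11895 + 3256/(((-54 - (-1*3 - 1))/(-6 - 2)))) + 5282)) = 1/(-1922 - ((11895 + 3256/(((-54 - (-3 - 1))/(-8)))) + 5282)) = 1/(-1922 - ((11895 + 3256/(((-54 - 1*(-4))*(-⅛)))) + 5282)) = 1/(-1922 - ((11895 + 3256/(((-54 + 4)*(-⅛)))) + 5282)) = 1/(-1922 - ((11895 + 3256/((-50*(-⅛)))) + 5282)) = 1/(-1922 - ((11895 + 3256/(25/4)) + 5282)) = 1/(-1922 - ((11895 + 3256*(4/25)) + 5282)) = 1/(-1922 - ((11895 + 13024/25) + 5282)) = 1/(-1922 - (310399/25 + 5282)) = 1/(-1922 - 1*442449/25) = 1/(-1922 - 442449/25) = 1/(-490499/25) = -25/490499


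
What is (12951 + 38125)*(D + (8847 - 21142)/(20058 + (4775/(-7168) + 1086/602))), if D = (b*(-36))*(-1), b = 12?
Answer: 19460978336398784/883243957 ≈ 2.2034e+7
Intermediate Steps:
D = 432 (D = (12*(-36))*(-1) = -432*(-1) = 432)
(12951 + 38125)*(D + (8847 - 21142)/(20058 + (4775/(-7168) + 1086/602))) = (12951 + 38125)*(432 + (8847 - 21142)/(20058 + (4775/(-7168) + 1086/602))) = 51076*(432 - 12295/(20058 + (4775*(-1/7168) + 1086*(1/602)))) = 51076*(432 - 12295/(20058 + (-4775/7168 + 543/301))) = 51076*(432 - 12295/(20058 + 50101/44032)) = 51076*(432 - 12295/883243957/44032) = 51076*(432 - 12295*44032/883243957) = 51076*(432 - 541373440/883243957) = 51076*(381020015984/883243957) = 19460978336398784/883243957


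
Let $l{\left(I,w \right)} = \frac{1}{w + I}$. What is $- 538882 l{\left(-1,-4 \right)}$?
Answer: $\frac{538882}{5} \approx 1.0778 \cdot 10^{5}$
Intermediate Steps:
$l{\left(I,w \right)} = \frac{1}{I + w}$
$- 538882 l{\left(-1,-4 \right)} = - \frac{538882}{-1 - 4} = - \frac{538882}{-5} = \left(-538882\right) \left(- \frac{1}{5}\right) = \frac{538882}{5}$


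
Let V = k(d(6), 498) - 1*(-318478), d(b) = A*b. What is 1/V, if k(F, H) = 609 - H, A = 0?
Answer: 1/318589 ≈ 3.1388e-6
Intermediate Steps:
d(b) = 0 (d(b) = 0*b = 0)
V = 318589 (V = (609 - 1*498) - 1*(-318478) = (609 - 498) + 318478 = 111 + 318478 = 318589)
1/V = 1/318589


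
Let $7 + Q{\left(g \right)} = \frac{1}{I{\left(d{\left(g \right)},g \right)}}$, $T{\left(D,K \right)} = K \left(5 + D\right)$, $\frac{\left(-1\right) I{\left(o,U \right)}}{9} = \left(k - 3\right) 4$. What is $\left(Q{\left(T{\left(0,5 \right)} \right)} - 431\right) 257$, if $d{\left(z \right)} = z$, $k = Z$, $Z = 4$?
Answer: $- \frac{4052633}{36} \approx -1.1257 \cdot 10^{5}$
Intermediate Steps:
$k = 4$
$I{\left(o,U \right)} = -36$ ($I{\left(o,U \right)} = - 9 \left(4 - 3\right) 4 = - 9 \cdot 1 \cdot 4 = \left(-9\right) 4 = -36$)
$Q{\left(g \right)} = - \frac{253}{36}$ ($Q{\left(g \right)} = -7 + \frac{1}{-36} = -7 - \frac{1}{36} = - \frac{253}{36}$)
$\left(Q{\left(T{\left(0,5 \right)} \right)} - 431\right) 257 = \left(- \frac{253}{36} - 431\right) 257 = \left(- \frac{15769}{36}\right) 257 = - \frac{4052633}{36}$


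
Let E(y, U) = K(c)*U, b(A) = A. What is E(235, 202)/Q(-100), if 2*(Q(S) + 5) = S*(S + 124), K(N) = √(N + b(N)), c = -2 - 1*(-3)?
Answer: -202*√2/1205 ≈ -0.23707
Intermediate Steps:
c = 1 (c = -2 + 3 = 1)
K(N) = √2*√N (K(N) = √(N + N) = √(2*N) = √2*√N)
E(y, U) = U*√2 (E(y, U) = (√2*√1)*U = (√2*1)*U = √2*U = U*√2)
Q(S) = -5 + S*(124 + S)/2 (Q(S) = -5 + (S*(S + 124))/2 = -5 + (S*(124 + S))/2 = -5 + S*(124 + S)/2)
E(235, 202)/Q(-100) = (202*√2)/(-5 + (½)*(-100)² + 62*(-100)) = (202*√2)/(-5 + (½)*10000 - 6200) = (202*√2)/(-5 + 5000 - 6200) = (202*√2)/(-1205) = (202*√2)*(-1/1205) = -202*√2/1205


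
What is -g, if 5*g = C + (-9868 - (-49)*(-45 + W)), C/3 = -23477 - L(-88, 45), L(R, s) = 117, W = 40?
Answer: 16179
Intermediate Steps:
C = -70782 (C = 3*(-23477 - 1*117) = 3*(-23477 - 117) = 3*(-23594) = -70782)
g = -16179 (g = (-70782 + (-9868 - (-49)*(-45 + 40)))/5 = (-70782 + (-9868 - (-49)*(-5)))/5 = (-70782 + (-9868 - 1*245))/5 = (-70782 + (-9868 - 245))/5 = (-70782 - 10113)/5 = (⅕)*(-80895) = -16179)
-g = -1*(-16179) = 16179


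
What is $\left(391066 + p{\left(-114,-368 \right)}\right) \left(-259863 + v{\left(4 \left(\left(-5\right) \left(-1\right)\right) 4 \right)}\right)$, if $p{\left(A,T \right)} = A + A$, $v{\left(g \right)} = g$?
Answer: $-101533068154$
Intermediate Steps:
$p{\left(A,T \right)} = 2 A$
$\left(391066 + p{\left(-114,-368 \right)}\right) \left(-259863 + v{\left(4 \left(\left(-5\right) \left(-1\right)\right) 4 \right)}\right) = \left(391066 + 2 \left(-114\right)\right) \left(-259863 + 4 \left(\left(-5\right) \left(-1\right)\right) 4\right) = \left(391066 - 228\right) \left(-259863 + 4 \cdot 5 \cdot 4\right) = 390838 \left(-259863 + 20 \cdot 4\right) = 390838 \left(-259863 + 80\right) = 390838 \left(-259783\right) = -101533068154$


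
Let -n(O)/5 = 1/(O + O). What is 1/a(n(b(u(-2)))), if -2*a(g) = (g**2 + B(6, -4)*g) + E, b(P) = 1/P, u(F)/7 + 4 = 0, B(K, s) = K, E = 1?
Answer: -2/5321 ≈ -0.00037587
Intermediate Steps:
u(F) = -28 (u(F) = -28 + 7*0 = -28 + 0 = -28)
n(O) = -5/(2*O) (n(O) = -5/(O + O) = -5*1/(2*O) = -5/(2*O))
a(g) = -1/2 - 3*g - g**2/2 (a(g) = -((g**2 + 6*g) + 1)/2 = -(1 + g**2 + 6*g)/2 = -1/2 - 3*g - g**2/2)
1/a(n(b(u(-2)))) = 1/(-1/2 - (-15)/(2*(1/(-28))) - (-5/(2*(1/(-28))))**2/2) = 1/(-1/2 - (-15)/(2*(-1/28)) - (-5/(2*(-1/28)))**2/2) = 1/(-1/2 - (-15)*(-28)/2 - (-5/2*(-28))**2/2) = 1/(-1/2 - 3*70 - 1/2*70**2) = 1/(-1/2 - 210 - 1/2*4900) = 1/(-1/2 - 210 - 2450) = 1/(-5321/2) = -2/5321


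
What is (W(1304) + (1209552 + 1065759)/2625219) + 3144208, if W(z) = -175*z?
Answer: 2551720627021/875073 ≈ 2.9160e+6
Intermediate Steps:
(W(1304) + (1209552 + 1065759)/2625219) + 3144208 = (-175*1304 + (1209552 + 1065759)/2625219) + 3144208 = (-228200 + 2275311*(1/2625219)) + 3144208 = (-228200 + 758437/875073) + 3144208 = -199690900163/875073 + 3144208 = 2551720627021/875073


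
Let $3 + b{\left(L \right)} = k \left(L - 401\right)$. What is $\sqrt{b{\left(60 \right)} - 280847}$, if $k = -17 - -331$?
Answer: $2 i \sqrt{96981} \approx 622.84 i$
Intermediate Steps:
$k = 314$ ($k = -17 + 331 = 314$)
$b{\left(L \right)} = -125917 + 314 L$ ($b{\left(L \right)} = -3 + 314 \left(L - 401\right) = -3 + 314 \left(-401 + L\right) = -3 + \left(-125914 + 314 L\right) = -125917 + 314 L$)
$\sqrt{b{\left(60 \right)} - 280847} = \sqrt{\left(-125917 + 314 \cdot 60\right) - 280847} = \sqrt{\left(-125917 + 18840\right) - 280847} = \sqrt{-107077 - 280847} = \sqrt{-387924} = 2 i \sqrt{96981}$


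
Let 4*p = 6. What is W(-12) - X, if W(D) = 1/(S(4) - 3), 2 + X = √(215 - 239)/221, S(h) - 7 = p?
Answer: 24/11 - 2*I*√6/221 ≈ 2.1818 - 0.022167*I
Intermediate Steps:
p = 3/2 (p = (¼)*6 = 3/2 ≈ 1.5000)
S(h) = 17/2 (S(h) = 7 + 3/2 = 17/2)
X = -2 + 2*I*√6/221 (X = -2 + √(215 - 239)/221 = -2 + √(-24)*(1/221) = -2 + (2*I*√6)*(1/221) = -2 + 2*I*√6/221 ≈ -2.0 + 0.022167*I)
W(D) = 2/11 (W(D) = 1/(17/2 - 3) = 1/(11/2) = 2/11)
W(-12) - X = 2/11 - (-2 + 2*I*√6/221) = 2/11 + (2 - 2*I*√6/221) = 24/11 - 2*I*√6/221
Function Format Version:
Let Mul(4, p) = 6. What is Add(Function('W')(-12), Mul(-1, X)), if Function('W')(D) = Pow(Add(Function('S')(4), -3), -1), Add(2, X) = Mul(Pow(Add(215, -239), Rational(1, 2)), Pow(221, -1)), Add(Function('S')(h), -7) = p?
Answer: Add(Rational(24, 11), Mul(Rational(-2, 221), I, Pow(6, Rational(1, 2)))) ≈ Add(2.1818, Mul(-0.022167, I))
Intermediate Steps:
p = Rational(3, 2) (p = Mul(Rational(1, 4), 6) = Rational(3, 2) ≈ 1.5000)
Function('S')(h) = Rational(17, 2) (Function('S')(h) = Add(7, Rational(3, 2)) = Rational(17, 2))
X = Add(-2, Mul(Rational(2, 221), I, Pow(6, Rational(1, 2)))) (X = Add(-2, Mul(Pow(Add(215, -239), Rational(1, 2)), Pow(221, -1))) = Add(-2, Mul(Pow(-24, Rational(1, 2)), Rational(1, 221))) = Add(-2, Mul(Mul(2, I, Pow(6, Rational(1, 2))), Rational(1, 221))) = Add(-2, Mul(Rational(2, 221), I, Pow(6, Rational(1, 2)))) ≈ Add(-2.0000, Mul(0.022167, I)))
Function('W')(D) = Rational(2, 11) (Function('W')(D) = Pow(Add(Rational(17, 2), -3), -1) = Pow(Rational(11, 2), -1) = Rational(2, 11))
Add(Function('W')(-12), Mul(-1, X)) = Add(Rational(2, 11), Mul(-1, Add(-2, Mul(Rational(2, 221), I, Pow(6, Rational(1, 2)))))) = Add(Rational(2, 11), Add(2, Mul(Rational(-2, 221), I, Pow(6, Rational(1, 2))))) = Add(Rational(24, 11), Mul(Rational(-2, 221), I, Pow(6, Rational(1, 2))))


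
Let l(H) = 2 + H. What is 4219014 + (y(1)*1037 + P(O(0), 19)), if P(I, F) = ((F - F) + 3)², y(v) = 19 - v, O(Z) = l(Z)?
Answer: 4237689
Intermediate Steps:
O(Z) = 2 + Z
P(I, F) = 9 (P(I, F) = (0 + 3)² = 3² = 9)
4219014 + (y(1)*1037 + P(O(0), 19)) = 4219014 + ((19 - 1*1)*1037 + 9) = 4219014 + ((19 - 1)*1037 + 9) = 4219014 + (18*1037 + 9) = 4219014 + (18666 + 9) = 4219014 + 18675 = 4237689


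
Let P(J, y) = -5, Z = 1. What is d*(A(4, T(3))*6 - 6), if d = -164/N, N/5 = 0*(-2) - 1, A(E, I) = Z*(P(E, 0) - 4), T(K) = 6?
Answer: -1968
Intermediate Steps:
A(E, I) = -9 (A(E, I) = 1*(-5 - 4) = 1*(-9) = -9)
N = -5 (N = 5*(0*(-2) - 1) = 5*(0 - 1) = 5*(-1) = -5)
d = 164/5 (d = -164/(-5) = -164*(-⅕) = 164/5 ≈ 32.800)
d*(A(4, T(3))*6 - 6) = 164*(-9*6 - 6)/5 = 164*(-54 - 6)/5 = (164/5)*(-60) = -1968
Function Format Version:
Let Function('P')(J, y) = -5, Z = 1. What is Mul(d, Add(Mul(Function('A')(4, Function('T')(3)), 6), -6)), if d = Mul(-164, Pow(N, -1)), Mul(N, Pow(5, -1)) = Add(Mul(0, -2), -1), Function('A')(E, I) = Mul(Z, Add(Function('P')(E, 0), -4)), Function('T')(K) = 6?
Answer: -1968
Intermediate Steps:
Function('A')(E, I) = -9 (Function('A')(E, I) = Mul(1, Add(-5, -4)) = Mul(1, -9) = -9)
N = -5 (N = Mul(5, Add(Mul(0, -2), -1)) = Mul(5, Add(0, -1)) = Mul(5, -1) = -5)
d = Rational(164, 5) (d = Mul(-164, Pow(-5, -1)) = Mul(-164, Rational(-1, 5)) = Rational(164, 5) ≈ 32.800)
Mul(d, Add(Mul(Function('A')(4, Function('T')(3)), 6), -6)) = Mul(Rational(164, 5), Add(Mul(-9, 6), -6)) = Mul(Rational(164, 5), Add(-54, -6)) = Mul(Rational(164, 5), -60) = -1968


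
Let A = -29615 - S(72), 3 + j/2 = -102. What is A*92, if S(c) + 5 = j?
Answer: -2704800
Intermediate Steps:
j = -210 (j = -6 + 2*(-102) = -6 - 204 = -210)
S(c) = -215 (S(c) = -5 - 210 = -215)
A = -29400 (A = -29615 - 1*(-215) = -29615 + 215 = -29400)
A*92 = -29400*92 = -2704800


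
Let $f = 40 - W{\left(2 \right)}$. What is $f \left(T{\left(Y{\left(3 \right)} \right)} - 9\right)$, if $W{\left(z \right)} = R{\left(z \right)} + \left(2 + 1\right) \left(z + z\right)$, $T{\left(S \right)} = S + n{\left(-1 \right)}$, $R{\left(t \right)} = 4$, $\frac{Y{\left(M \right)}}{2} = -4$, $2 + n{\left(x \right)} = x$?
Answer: $-480$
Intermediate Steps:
$n{\left(x \right)} = -2 + x$
$Y{\left(M \right)} = -8$ ($Y{\left(M \right)} = 2 \left(-4\right) = -8$)
$T{\left(S \right)} = -3 + S$ ($T{\left(S \right)} = S - 3 = -3 + S$)
$W{\left(z \right)} = 4 + 6 z$ ($W{\left(z \right)} = 4 + \left(2 + 1\right) \left(z + z\right) = 4 + 3 \cdot 2 z = 4 + 6 z$)
$f = 24$ ($f = 40 - \left(4 + 6 \cdot 2\right) = 40 - \left(4 + 12\right) = 40 - 16 = 24$)
$f \left(T{\left(Y{\left(3 \right)} \right)} - 9\right) = 24 \left(\left(-3 - 8\right) - 9\right) = 24 \left(-11 - 9\right) = 24 \left(-20\right) = -480$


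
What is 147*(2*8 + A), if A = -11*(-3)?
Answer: 7203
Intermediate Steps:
A = 33
147*(2*8 + A) = 147*(2*8 + 33) = 147*(16 + 33) = 147*49 = 7203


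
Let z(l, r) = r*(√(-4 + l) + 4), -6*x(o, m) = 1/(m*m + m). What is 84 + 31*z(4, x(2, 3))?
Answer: 1481/18 ≈ 82.278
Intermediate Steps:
x(o, m) = -1/(6*(m + m²)) (x(o, m) = -1/(6*(m*m + m)) = -1/(6*(m² + m)) = -1/(6*(m + m²)))
z(l, r) = r*(4 + √(-4 + l))
84 + 31*z(4, x(2, 3)) = 84 + 31*((-⅙/(3*(1 + 3)))*(4 + √(-4 + 4))) = 84 + 31*((-⅙*⅓/4)*(4 + √0)) = 84 + 31*((-⅙*⅓*¼)*(4 + 0)) = 84 + 31*(-1/72*4) = 84 + 31*(-1/18) = 84 - 31/18 = 1481/18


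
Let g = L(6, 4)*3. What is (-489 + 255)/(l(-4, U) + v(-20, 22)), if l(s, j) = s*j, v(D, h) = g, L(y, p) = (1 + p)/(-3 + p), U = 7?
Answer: 18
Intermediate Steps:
L(y, p) = (1 + p)/(-3 + p)
g = 15 (g = ((1 + 4)/(-3 + 4))*3 = (5/1)*3 = (1*5)*3 = 5*3 = 15)
v(D, h) = 15
l(s, j) = j*s
(-489 + 255)/(l(-4, U) + v(-20, 22)) = (-489 + 255)/(7*(-4) + 15) = -234/(-28 + 15) = -234/(-13) = -234*(-1/13) = 18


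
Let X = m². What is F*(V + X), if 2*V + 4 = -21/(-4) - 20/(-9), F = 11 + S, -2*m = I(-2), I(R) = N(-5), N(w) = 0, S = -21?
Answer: -625/36 ≈ -17.361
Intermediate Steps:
I(R) = 0
m = 0 (m = -½*0 = 0)
F = -10 (F = 11 - 21 = -10)
X = 0 (X = 0² = 0)
V = 125/72 (V = -2 + (-21/(-4) - 20/(-9))/2 = -2 + (-21*(-¼) - 20*(-⅑))/2 = -2 + (21/4 + 20/9)/2 = -2 + (½)*(269/36) = -2 + 269/72 = 125/72 ≈ 1.7361)
F*(V + X) = -10*(125/72 + 0) = -10*125/72 = -625/36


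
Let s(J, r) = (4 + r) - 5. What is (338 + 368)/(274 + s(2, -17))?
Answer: 353/128 ≈ 2.7578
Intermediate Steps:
s(J, r) = -1 + r
(338 + 368)/(274 + s(2, -17)) = (338 + 368)/(274 + (-1 - 17)) = 706/(274 - 18) = 706/256 = 706*(1/256) = 353/128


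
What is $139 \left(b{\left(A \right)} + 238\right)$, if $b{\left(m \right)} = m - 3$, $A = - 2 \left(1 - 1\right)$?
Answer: $32665$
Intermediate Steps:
$A = 0$ ($A = \left(-2\right) 0 = 0$)
$b{\left(m \right)} = -3 + m$
$139 \left(b{\left(A \right)} + 238\right) = 139 \left(\left(-3 + 0\right) + 238\right) = 139 \left(-3 + 238\right) = 139 \cdot 235 = 32665$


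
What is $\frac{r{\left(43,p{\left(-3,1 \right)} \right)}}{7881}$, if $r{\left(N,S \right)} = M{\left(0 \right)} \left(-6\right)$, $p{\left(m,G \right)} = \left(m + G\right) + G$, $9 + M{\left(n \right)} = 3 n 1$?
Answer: $\frac{18}{2627} \approx 0.0068519$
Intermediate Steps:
$M{\left(n \right)} = -9 + 3 n$ ($M{\left(n \right)} = -9 + 3 n 1 = -9 + 3 n$)
$p{\left(m,G \right)} = m + 2 G$ ($p{\left(m,G \right)} = \left(G + m\right) + G = m + 2 G$)
$r{\left(N,S \right)} = 54$ ($r{\left(N,S \right)} = \left(-9 + 3 \cdot 0\right) \left(-6\right) = \left(-9 + 0\right) \left(-6\right) = \left(-9\right) \left(-6\right) = 54$)
$\frac{r{\left(43,p{\left(-3,1 \right)} \right)}}{7881} = \frac{54}{7881} = 54 \cdot \frac{1}{7881} = \frac{18}{2627}$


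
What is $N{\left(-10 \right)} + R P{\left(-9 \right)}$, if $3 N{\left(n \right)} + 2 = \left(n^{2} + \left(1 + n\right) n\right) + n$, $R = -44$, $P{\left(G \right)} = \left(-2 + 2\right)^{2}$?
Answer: $\frac{178}{3} \approx 59.333$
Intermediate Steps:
$P{\left(G \right)} = 0$ ($P{\left(G \right)} = 0^{2} = 0$)
$N{\left(n \right)} = - \frac{2}{3} + \frac{n}{3} + \frac{n^{2}}{3} + \frac{n \left(1 + n\right)}{3}$ ($N{\left(n \right)} = - \frac{2}{3} + \frac{\left(n^{2} + \left(1 + n\right) n\right) + n}{3} = - \frac{2}{3} + \frac{\left(n^{2} + n \left(1 + n\right)\right) + n}{3} = - \frac{2}{3} + \frac{n + n^{2} + n \left(1 + n\right)}{3} = - \frac{2}{3} + \left(\frac{n}{3} + \frac{n^{2}}{3} + \frac{n \left(1 + n\right)}{3}\right) = - \frac{2}{3} + \frac{n}{3} + \frac{n^{2}}{3} + \frac{n \left(1 + n\right)}{3}$)
$N{\left(-10 \right)} + R P{\left(-9 \right)} = \left(- \frac{2}{3} + \frac{2}{3} \left(-10\right) + \frac{2 \left(-10\right)^{2}}{3}\right) - 0 = \left(- \frac{2}{3} - \frac{20}{3} + \frac{2}{3} \cdot 100\right) + 0 = \left(- \frac{2}{3} - \frac{20}{3} + \frac{200}{3}\right) + 0 = \frac{178}{3} + 0 = \frac{178}{3}$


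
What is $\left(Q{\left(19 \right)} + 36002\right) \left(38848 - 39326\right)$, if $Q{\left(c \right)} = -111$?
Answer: $-17155898$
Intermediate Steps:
$\left(Q{\left(19 \right)} + 36002\right) \left(38848 - 39326\right) = \left(-111 + 36002\right) \left(38848 - 39326\right) = 35891 \left(-478\right) = -17155898$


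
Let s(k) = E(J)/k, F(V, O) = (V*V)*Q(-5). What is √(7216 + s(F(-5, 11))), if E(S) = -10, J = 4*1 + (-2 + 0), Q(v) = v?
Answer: √180402/5 ≈ 84.948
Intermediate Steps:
F(V, O) = -5*V² (F(V, O) = (V*V)*(-5) = V²*(-5) = -5*V²)
J = 2 (J = 4 - 2 = 2)
s(k) = -10/k
√(7216 + s(F(-5, 11))) = √(7216 - 10/((-5*(-5)²))) = √(7216 - 10/((-5*25))) = √(7216 - 10/(-125)) = √(7216 - 10*(-1/125)) = √(7216 + 2/25) = √(180402/25) = √180402/5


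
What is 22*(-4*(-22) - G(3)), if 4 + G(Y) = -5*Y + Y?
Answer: 2288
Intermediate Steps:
G(Y) = -4 - 4*Y (G(Y) = -4 + (-5*Y + Y) = -4 - 4*Y)
22*(-4*(-22) - G(3)) = 22*(-4*(-22) - (-4 - 4*3)) = 22*(88 - (-4 - 12)) = 22*(88 - 1*(-16)) = 22*(88 + 16) = 22*104 = 2288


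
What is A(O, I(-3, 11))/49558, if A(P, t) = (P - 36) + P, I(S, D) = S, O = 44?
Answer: 26/24779 ≈ 0.0010493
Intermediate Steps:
A(P, t) = -36 + 2*P (A(P, t) = (-36 + P) + P = -36 + 2*P)
A(O, I(-3, 11))/49558 = (-36 + 2*44)/49558 = (-36 + 88)*(1/49558) = 52*(1/49558) = 26/24779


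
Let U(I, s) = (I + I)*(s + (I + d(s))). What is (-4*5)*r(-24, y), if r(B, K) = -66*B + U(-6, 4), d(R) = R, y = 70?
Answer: -31200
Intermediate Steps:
U(I, s) = 2*I*(I + 2*s) (U(I, s) = (I + I)*(s + (I + s)) = (2*I)*(I + 2*s) = 2*I*(I + 2*s))
r(B, K) = -24 - 66*B (r(B, K) = -66*B + 2*(-6)*(-6 + 2*4) = -66*B + 2*(-6)*(-6 + 8) = -66*B + 2*(-6)*2 = -66*B - 24 = -24 - 66*B)
(-4*5)*r(-24, y) = (-4*5)*(-24 - 66*(-24)) = -20*(-24 + 1584) = -20*1560 = -31200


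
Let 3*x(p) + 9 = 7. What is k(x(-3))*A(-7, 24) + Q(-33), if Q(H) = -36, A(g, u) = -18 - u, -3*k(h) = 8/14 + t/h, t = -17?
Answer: 329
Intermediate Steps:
x(p) = -⅔ (x(p) = -3 + (⅓)*7 = -3 + 7/3 = -⅔)
k(h) = -4/21 + 17/(3*h) (k(h) = -(8/14 - 17/h)/3 = -(8*(1/14) - 17/h)/3 = -(4/7 - 17/h)/3 = -4/21 + 17/(3*h))
k(x(-3))*A(-7, 24) + Q(-33) = ((119 - 4*(-⅔))/(21*(-⅔)))*(-18 - 1*24) - 36 = ((1/21)*(-3/2)*(119 + 8/3))*(-18 - 24) - 36 = ((1/21)*(-3/2)*(365/3))*(-42) - 36 = -365/42*(-42) - 36 = 365 - 36 = 329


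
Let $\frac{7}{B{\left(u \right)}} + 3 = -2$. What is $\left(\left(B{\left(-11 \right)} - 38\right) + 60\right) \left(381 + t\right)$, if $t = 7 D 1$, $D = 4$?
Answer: $\frac{42127}{5} \approx 8425.4$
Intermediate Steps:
$B{\left(u \right)} = - \frac{7}{5}$ ($B{\left(u \right)} = \frac{7}{-3 - 2} = \frac{7}{-5} = 7 \left(- \frac{1}{5}\right) = - \frac{7}{5}$)
$t = 28$ ($t = 7 \cdot 4 \cdot 1 = 28 \cdot 1 = 28$)
$\left(\left(B{\left(-11 \right)} - 38\right) + 60\right) \left(381 + t\right) = \left(\left(- \frac{7}{5} - 38\right) + 60\right) \left(381 + 28\right) = \left(- \frac{197}{5} + 60\right) 409 = \frac{103}{5} \cdot 409 = \frac{42127}{5}$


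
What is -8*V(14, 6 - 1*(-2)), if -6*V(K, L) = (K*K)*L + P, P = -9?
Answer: 6236/3 ≈ 2078.7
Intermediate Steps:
V(K, L) = 3/2 - L*K²/6 (V(K, L) = -((K*K)*L - 9)/6 = -(K²*L - 9)/6 = -(L*K² - 9)/6 = -(-9 + L*K²)/6 = 3/2 - L*K²/6)
-8*V(14, 6 - 1*(-2)) = -8*(3/2 - ⅙*(6 - 1*(-2))*14²) = -8*(3/2 - ⅙*(6 + 2)*196) = -8*(3/2 - ⅙*8*196) = -8*(3/2 - 784/3) = -8*(-1559/6) = 6236/3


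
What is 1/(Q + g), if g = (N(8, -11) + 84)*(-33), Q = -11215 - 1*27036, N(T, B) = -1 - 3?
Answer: -1/40891 ≈ -2.4455e-5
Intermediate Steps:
N(T, B) = -4
Q = -38251 (Q = -11215 - 27036 = -38251)
g = -2640 (g = (-4 + 84)*(-33) = 80*(-33) = -2640)
1/(Q + g) = 1/(-38251 - 2640) = 1/(-40891) = -1/40891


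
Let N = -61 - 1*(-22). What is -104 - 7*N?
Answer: 169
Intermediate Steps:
N = -39 (N = -61 + 22 = -39)
-104 - 7*N = -104 - 7*(-39) = -104 + 273 = 169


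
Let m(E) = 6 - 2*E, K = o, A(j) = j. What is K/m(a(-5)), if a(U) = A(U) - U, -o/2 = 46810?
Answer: -46810/3 ≈ -15603.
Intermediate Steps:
o = -93620 (o = -2*46810 = -93620)
a(U) = 0 (a(U) = U - U = 0)
K = -93620
K/m(a(-5)) = -93620/(6 - 2*0) = -93620/(6 + 0) = -93620/6 = -93620*1/6 = -46810/3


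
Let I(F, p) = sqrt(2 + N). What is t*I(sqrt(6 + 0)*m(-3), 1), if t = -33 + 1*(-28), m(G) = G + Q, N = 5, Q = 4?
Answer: -61*sqrt(7) ≈ -161.39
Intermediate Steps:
m(G) = 4 + G (m(G) = G + 4 = 4 + G)
I(F, p) = sqrt(7) (I(F, p) = sqrt(2 + 5) = sqrt(7))
t = -61 (t = -33 - 28 = -61)
t*I(sqrt(6 + 0)*m(-3), 1) = -61*sqrt(7)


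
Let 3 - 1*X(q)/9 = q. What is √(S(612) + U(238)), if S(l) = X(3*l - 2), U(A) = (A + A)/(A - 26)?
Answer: 2*I*√11570801/53 ≈ 128.36*I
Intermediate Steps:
U(A) = 2*A/(-26 + A) (U(A) = (2*A)/(-26 + A) = 2*A/(-26 + A))
X(q) = 27 - 9*q
S(l) = 45 - 27*l (S(l) = 27 - 9*(3*l - 2) = 27 - 9*(-2 + 3*l) = 27 + (18 - 27*l) = 45 - 27*l)
√(S(612) + U(238)) = √((45 - 27*612) + 2*238/(-26 + 238)) = √((45 - 16524) + 2*238/212) = √(-16479 + 2*238*(1/212)) = √(-16479 + 119/53) = √(-873268/53) = 2*I*√11570801/53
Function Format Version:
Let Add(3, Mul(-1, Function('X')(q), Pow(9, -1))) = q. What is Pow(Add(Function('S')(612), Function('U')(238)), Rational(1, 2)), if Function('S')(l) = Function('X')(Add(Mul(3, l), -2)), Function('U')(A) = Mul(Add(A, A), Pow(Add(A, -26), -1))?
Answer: Mul(Rational(2, 53), I, Pow(11570801, Rational(1, 2))) ≈ Mul(128.36, I)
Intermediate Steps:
Function('U')(A) = Mul(2, A, Pow(Add(-26, A), -1)) (Function('U')(A) = Mul(Mul(2, A), Pow(Add(-26, A), -1)) = Mul(2, A, Pow(Add(-26, A), -1)))
Function('X')(q) = Add(27, Mul(-9, q))
Function('S')(l) = Add(45, Mul(-27, l)) (Function('S')(l) = Add(27, Mul(-9, Add(Mul(3, l), -2))) = Add(27, Mul(-9, Add(-2, Mul(3, l)))) = Add(27, Add(18, Mul(-27, l))) = Add(45, Mul(-27, l)))
Pow(Add(Function('S')(612), Function('U')(238)), Rational(1, 2)) = Pow(Add(Add(45, Mul(-27, 612)), Mul(2, 238, Pow(Add(-26, 238), -1))), Rational(1, 2)) = Pow(Add(Add(45, -16524), Mul(2, 238, Pow(212, -1))), Rational(1, 2)) = Pow(Add(-16479, Mul(2, 238, Rational(1, 212))), Rational(1, 2)) = Pow(Add(-16479, Rational(119, 53)), Rational(1, 2)) = Pow(Rational(-873268, 53), Rational(1, 2)) = Mul(Rational(2, 53), I, Pow(11570801, Rational(1, 2)))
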